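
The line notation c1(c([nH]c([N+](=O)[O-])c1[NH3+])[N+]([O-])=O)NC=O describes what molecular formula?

Heavy atoms from the SMILES: 5 C, 5 N, 5 O.
Implicit hydrogens by atom environment:
  4 × C (aromatic): no H
  3 × O: no H
  2 × N (charge +1): no H
  2 × O (charge -1): no H
  1 × C: 1 H
  1 × N (charge +1): 3 H
  1 × N (aromatic): 1 H
  1 × N: 1 H
  Total hydrogens = 6.
Net charge +1.
Molecular formula: C5H6N5O5+

C5H6N5O5+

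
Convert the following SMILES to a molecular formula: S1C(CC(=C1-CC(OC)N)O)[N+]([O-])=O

C7H12N2O4S

Heavy atoms from the SMILES: 7 C, 2 N, 4 O, 1 S.
Implicit hydrogens by atom environment:
  2 × C: 2 H each → 4
  2 × C: 1 H each → 2
  2 × C: no H
  2 × O: no H
  1 × C: 3 H
  1 × N: 2 H
  1 × N (charge +1): no H
  1 × O: 1 H
  1 × O (charge -1): no H
  1 × S: no H
  Total hydrogens = 12.
Molecular formula: C7H12N2O4S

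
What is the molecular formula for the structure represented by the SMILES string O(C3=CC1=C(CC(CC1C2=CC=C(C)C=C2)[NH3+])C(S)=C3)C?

C18H22NOS+

Heavy atoms from the SMILES: 18 C, 1 N, 1 O, 1 S.
Implicit hydrogens by atom environment:
  6 × C (aromatic): 1 H each → 6
  6 × C (aromatic): no H
  2 × C: 3 H each → 6
  2 × C: 2 H each → 4
  2 × C: 1 H each → 2
  1 × N (charge +1): 3 H
  1 × O: no H
  1 × S: 1 H
  Total hydrogens = 22.
Net charge +1.
Molecular formula: C18H22NOS+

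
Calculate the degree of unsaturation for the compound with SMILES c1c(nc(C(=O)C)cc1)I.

5

Molecular formula from the SMILES: C7H6INO.
DoU = (2C + 2 + N − H − X)/2 = (2·7 + 2 + 1 − 6 − 1)/2 = 10/2 = 5.
(Structurally: 1 ring(s) + 4 π bond(s) = 5.)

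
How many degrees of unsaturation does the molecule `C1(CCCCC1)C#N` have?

3

Molecular formula from the SMILES: C7H11N.
DoU = (2C + 2 + N − H − X)/2 = (2·7 + 2 + 1 − 11 − 0)/2 = 6/2 = 3.
(Structurally: 1 ring(s) + 2 π bond(s) = 3.)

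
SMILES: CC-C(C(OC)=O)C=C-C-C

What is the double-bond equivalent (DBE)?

Molecular formula from the SMILES: C9H16O2.
DoU = (2C + 2 + N − H − X)/2 = (2·9 + 2 + 0 − 16 − 0)/2 = 4/2 = 2.
(Structurally: 0 ring(s) + 2 π bond(s) = 2.)

2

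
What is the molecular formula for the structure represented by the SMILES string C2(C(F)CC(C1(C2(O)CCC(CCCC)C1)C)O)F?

Heavy atoms from the SMILES: 15 C, 2 F, 2 O.
Implicit hydrogens by atom environment:
  7 × C: 2 H each → 14
  4 × C: 1 H each → 4
  2 × C: 3 H each → 6
  2 × C: no H
  2 × F: no H
  2 × O: 1 H each → 2
  Total hydrogens = 26.
Molecular formula: C15H26F2O2

C15H26F2O2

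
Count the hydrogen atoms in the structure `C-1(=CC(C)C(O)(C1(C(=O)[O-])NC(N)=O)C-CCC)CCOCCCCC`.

33

Hydrogens are implicit in SMILES; fill each atom to its normal valence:
  9 × C: 2 H each → 18
  5 × C: no H
  3 × C: 3 H each → 9
  3 × O: no H
  2 × C: 1 H each → 2
  1 × N: 2 H
  1 × N: 1 H
  1 × O: 1 H
  1 × O (charge -1): no H
  Total hydrogens = 33.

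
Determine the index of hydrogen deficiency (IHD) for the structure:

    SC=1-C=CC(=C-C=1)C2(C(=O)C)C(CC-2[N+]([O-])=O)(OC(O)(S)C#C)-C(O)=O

Molecular formula from the SMILES: C16H15NO7S2.
DoU = (2C + 2 + N − H − X)/2 = (2·16 + 2 + 1 − 15 − 0)/2 = 20/2 = 10.
(Structurally: 2 ring(s) + 8 π bond(s) = 10.)

10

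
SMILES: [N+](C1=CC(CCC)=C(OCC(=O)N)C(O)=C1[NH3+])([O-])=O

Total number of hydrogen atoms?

Hydrogens are implicit in SMILES; fill each atom to its normal valence:
  5 × C (aromatic): no H
  3 × C: 2 H each → 6
  3 × O: no H
  1 × C: 3 H
  1 × C (aromatic): 1 H
  1 × C: no H
  1 × N (charge +1): 3 H
  1 × N: 2 H
  1 × N (charge +1): no H
  1 × O: 1 H
  1 × O (charge -1): no H
  Total hydrogens = 16.

16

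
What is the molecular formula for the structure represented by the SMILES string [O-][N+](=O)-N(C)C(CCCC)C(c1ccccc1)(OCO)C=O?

C15H22N2O5

Heavy atoms from the SMILES: 15 C, 2 N, 5 O.
Implicit hydrogens by atom environment:
  5 × C (aromatic): 1 H each → 5
  4 × C: 2 H each → 8
  3 × O: no H
  2 × C: 3 H each → 6
  2 × C: 1 H each → 2
  1 × C: no H
  1 × C (aromatic): no H
  1 × N: no H
  1 × N (charge +1): no H
  1 × O: 1 H
  1 × O (charge -1): no H
  Total hydrogens = 22.
Molecular formula: C15H22N2O5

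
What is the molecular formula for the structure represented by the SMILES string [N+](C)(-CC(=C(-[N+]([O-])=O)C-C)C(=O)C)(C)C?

Heavy atoms from the SMILES: 10 C, 2 N, 3 O.
Implicit hydrogens by atom environment:
  5 × C: 3 H each → 15
  3 × C: no H
  2 × C: 2 H each → 4
  2 × N (charge +1): no H
  2 × O: no H
  1 × O (charge -1): no H
  Total hydrogens = 19.
Net charge +1.
Molecular formula: C10H19N2O3+

C10H19N2O3+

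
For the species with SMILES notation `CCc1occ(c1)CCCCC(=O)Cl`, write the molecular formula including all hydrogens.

Heavy atoms from the SMILES: 11 C, 1 Cl, 2 O.
Implicit hydrogens by atom environment:
  5 × C: 2 H each → 10
  2 × C (aromatic): 1 H each → 2
  2 × C (aromatic): no H
  1 × C: 3 H
  1 × C: no H
  1 × Cl: no H
  1 × O (aromatic): no H
  1 × O: no H
  Total hydrogens = 15.
Molecular formula: C11H15ClO2

C11H15ClO2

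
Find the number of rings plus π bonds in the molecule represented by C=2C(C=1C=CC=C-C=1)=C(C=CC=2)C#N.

Molecular formula from the SMILES: C13H9N.
DoU = (2C + 2 + N − H − X)/2 = (2·13 + 2 + 1 − 9 − 0)/2 = 20/2 = 10.
(Structurally: 2 ring(s) + 8 π bond(s) = 10.)

10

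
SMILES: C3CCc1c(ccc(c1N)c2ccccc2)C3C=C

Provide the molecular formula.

Heavy atoms from the SMILES: 18 C, 1 N.
Implicit hydrogens by atom environment:
  7 × C (aromatic): 1 H each → 7
  5 × C (aromatic): no H
  4 × C: 2 H each → 8
  2 × C: 1 H each → 2
  1 × N: 2 H
  Total hydrogens = 19.
Molecular formula: C18H19N

C18H19N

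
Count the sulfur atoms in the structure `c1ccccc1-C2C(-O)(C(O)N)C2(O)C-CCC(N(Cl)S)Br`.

1

The symbol for sulfur appears 1 time in the SMILES.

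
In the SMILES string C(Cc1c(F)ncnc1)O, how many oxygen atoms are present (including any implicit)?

1

The symbol for oxygen appears 1 time in the SMILES.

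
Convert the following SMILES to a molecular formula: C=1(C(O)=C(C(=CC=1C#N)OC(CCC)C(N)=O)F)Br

C12H12BrFN2O3

Heavy atoms from the SMILES: 1 Br, 12 C, 1 F, 2 N, 3 O.
Implicit hydrogens by atom environment:
  5 × C (aromatic): no H
  2 × C: 2 H each → 4
  2 × C: no H
  2 × O: no H
  1 × Br: no H
  1 × C: 3 H
  1 × C (aromatic): 1 H
  1 × C: 1 H
  1 × F: no H
  1 × N: 2 H
  1 × N: no H
  1 × O: 1 H
  Total hydrogens = 12.
Molecular formula: C12H12BrFN2O3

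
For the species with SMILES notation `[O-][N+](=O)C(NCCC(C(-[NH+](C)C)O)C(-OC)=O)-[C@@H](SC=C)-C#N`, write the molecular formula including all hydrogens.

C13H23N4O5S+

Heavy atoms from the SMILES: 13 C, 4 N, 5 O, 1 S.
Implicit hydrogens by atom environment:
  5 × C: 1 H each → 5
  3 × C: 3 H each → 9
  3 × C: 2 H each → 6
  3 × O: no H
  2 × C: no H
  1 × N: 1 H
  1 × N (charge +1): 1 H
  1 × N: no H
  1 × N (charge +1): no H
  1 × O: 1 H
  1 × O (charge -1): no H
  1 × S: no H
  Total hydrogens = 23.
Net charge +1.
Molecular formula: C13H23N4O5S+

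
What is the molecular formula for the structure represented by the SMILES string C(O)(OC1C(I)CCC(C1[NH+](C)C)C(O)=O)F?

Heavy atoms from the SMILES: 10 C, 1 F, 1 I, 1 N, 4 O.
Implicit hydrogens by atom environment:
  5 × C: 1 H each → 5
  2 × C: 3 H each → 6
  2 × C: 2 H each → 4
  2 × O: 1 H each → 2
  2 × O: no H
  1 × C: no H
  1 × F: no H
  1 × I: no H
  1 × N (charge +1): 1 H
  Total hydrogens = 18.
Net charge +1.
Molecular formula: C10H18FINO4+

C10H18FINO4+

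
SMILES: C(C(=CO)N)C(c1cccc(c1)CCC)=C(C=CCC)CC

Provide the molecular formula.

C20H29NO

Heavy atoms from the SMILES: 20 C, 1 N, 1 O.
Implicit hydrogens by atom environment:
  5 × C: 2 H each → 10
  4 × C (aromatic): 1 H each → 4
  3 × C: 3 H each → 9
  3 × C: 1 H each → 3
  3 × C: no H
  2 × C (aromatic): no H
  1 × N: 2 H
  1 × O: 1 H
  Total hydrogens = 29.
Molecular formula: C20H29NO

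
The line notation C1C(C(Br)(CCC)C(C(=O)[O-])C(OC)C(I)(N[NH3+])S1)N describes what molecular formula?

C11H21BrIN3O3S

Heavy atoms from the SMILES: 1 Br, 11 C, 1 I, 3 N, 3 O, 1 S.
Implicit hydrogens by atom environment:
  3 × C: 2 H each → 6
  3 × C: 1 H each → 3
  3 × C: no H
  2 × C: 3 H each → 6
  2 × O: no H
  1 × Br: no H
  1 × I: no H
  1 × N (charge +1): 3 H
  1 × N: 2 H
  1 × N: 1 H
  1 × O (charge -1): no H
  1 × S: no H
  Total hydrogens = 21.
Molecular formula: C11H21BrIN3O3S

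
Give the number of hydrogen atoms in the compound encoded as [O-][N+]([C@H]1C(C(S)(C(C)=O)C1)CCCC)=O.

17

Hydrogens are implicit in SMILES; fill each atom to its normal valence:
  4 × C: 2 H each → 8
  2 × C: 3 H each → 6
  2 × C: 1 H each → 2
  2 × C: no H
  2 × O: no H
  1 × N (charge +1): no H
  1 × O (charge -1): no H
  1 × S: 1 H
  Total hydrogens = 17.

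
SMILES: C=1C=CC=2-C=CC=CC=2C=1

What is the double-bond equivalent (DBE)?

7

Molecular formula from the SMILES: C10H8.
DoU = (2C + 2 + N − H − X)/2 = (2·10 + 2 + 0 − 8 − 0)/2 = 14/2 = 7.
(Structurally: 2 ring(s) + 5 π bond(s) = 7.)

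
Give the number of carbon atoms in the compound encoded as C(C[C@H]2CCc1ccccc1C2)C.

The symbol for carbon appears 13 times in the SMILES. Lowercase c denotes aromatic carbon and counts toward C.

13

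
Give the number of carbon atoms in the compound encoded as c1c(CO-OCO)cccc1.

8

The symbol for carbon appears 8 times in the SMILES. Lowercase c denotes aromatic carbon and counts toward C.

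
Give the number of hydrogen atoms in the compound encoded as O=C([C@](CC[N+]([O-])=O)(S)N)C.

Hydrogens are implicit in SMILES; fill each atom to its normal valence:
  2 × C: 2 H each → 4
  2 × C: no H
  2 × O: no H
  1 × C: 3 H
  1 × N: 2 H
  1 × N (charge +1): no H
  1 × O (charge -1): no H
  1 × S: 1 H
  Total hydrogens = 10.

10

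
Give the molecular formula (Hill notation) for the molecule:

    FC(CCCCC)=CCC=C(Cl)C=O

C11H16ClFO

Heavy atoms from the SMILES: 11 C, 1 Cl, 1 F, 1 O.
Implicit hydrogens by atom environment:
  5 × C: 2 H each → 10
  3 × C: 1 H each → 3
  2 × C: no H
  1 × C: 3 H
  1 × Cl: no H
  1 × F: no H
  1 × O: no H
  Total hydrogens = 16.
Molecular formula: C11H16ClFO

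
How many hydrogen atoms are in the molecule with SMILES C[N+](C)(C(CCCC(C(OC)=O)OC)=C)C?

24

Hydrogens are implicit in SMILES; fill each atom to its normal valence:
  5 × C: 3 H each → 15
  4 × C: 2 H each → 8
  3 × O: no H
  2 × C: no H
  1 × C: 1 H
  1 × N (charge +1): no H
  Total hydrogens = 24.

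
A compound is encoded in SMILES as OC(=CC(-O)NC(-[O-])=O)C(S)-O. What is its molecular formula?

Heavy atoms from the SMILES: 5 C, 1 N, 5 O, 1 S.
Implicit hydrogens by atom environment:
  3 × C: 1 H each → 3
  3 × O: 1 H each → 3
  2 × C: no H
  1 × N: 1 H
  1 × O: no H
  1 × O (charge -1): no H
  1 × S: 1 H
  Total hydrogens = 8.
Net charge -1.
Molecular formula: C5H8NO5S-

C5H8NO5S-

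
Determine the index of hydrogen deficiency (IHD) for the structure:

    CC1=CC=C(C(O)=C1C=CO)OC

5

Molecular formula from the SMILES: C10H12O3.
DoU = (2C + 2 + N − H − X)/2 = (2·10 + 2 + 0 − 12 − 0)/2 = 10/2 = 5.
(Structurally: 1 ring(s) + 4 π bond(s) = 5.)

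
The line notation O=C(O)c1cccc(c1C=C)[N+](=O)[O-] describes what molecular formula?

Heavy atoms from the SMILES: 9 C, 1 N, 4 O.
Implicit hydrogens by atom environment:
  3 × C (aromatic): 1 H each → 3
  3 × C (aromatic): no H
  2 × O: no H
  1 × C: 2 H
  1 × C: 1 H
  1 × C: no H
  1 × N (charge +1): no H
  1 × O: 1 H
  1 × O (charge -1): no H
  Total hydrogens = 7.
Molecular formula: C9H7NO4

C9H7NO4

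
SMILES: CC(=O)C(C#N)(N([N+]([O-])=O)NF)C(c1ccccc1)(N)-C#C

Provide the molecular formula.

C13H12FN5O3

Heavy atoms from the SMILES: 13 C, 1 F, 5 N, 3 O.
Implicit hydrogens by atom environment:
  5 × C (aromatic): 1 H each → 5
  5 × C: no H
  2 × N: no H
  2 × O: no H
  1 × C: 3 H
  1 × C: 1 H
  1 × C (aromatic): no H
  1 × F: no H
  1 × N: 2 H
  1 × N: 1 H
  1 × N (charge +1): no H
  1 × O (charge -1): no H
  Total hydrogens = 12.
Molecular formula: C13H12FN5O3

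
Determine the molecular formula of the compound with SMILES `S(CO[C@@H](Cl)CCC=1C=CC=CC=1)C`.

C11H15ClOS

Heavy atoms from the SMILES: 11 C, 1 Cl, 1 O, 1 S.
Implicit hydrogens by atom environment:
  5 × C (aromatic): 1 H each → 5
  3 × C: 2 H each → 6
  1 × C: 3 H
  1 × C: 1 H
  1 × C (aromatic): no H
  1 × Cl: no H
  1 × O: no H
  1 × S: no H
  Total hydrogens = 15.
Molecular formula: C11H15ClOS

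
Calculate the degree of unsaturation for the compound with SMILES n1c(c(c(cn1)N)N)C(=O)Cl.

5

Molecular formula from the SMILES: C5H5ClN4O.
DoU = (2C + 2 + N − H − X)/2 = (2·5 + 2 + 4 − 5 − 1)/2 = 10/2 = 5.
(Structurally: 1 ring(s) + 4 π bond(s) = 5.)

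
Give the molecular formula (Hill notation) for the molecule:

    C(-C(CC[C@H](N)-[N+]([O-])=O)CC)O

C7H16N2O3

Heavy atoms from the SMILES: 7 C, 2 N, 3 O.
Implicit hydrogens by atom environment:
  4 × C: 2 H each → 8
  2 × C: 1 H each → 2
  1 × C: 3 H
  1 × N: 2 H
  1 × N (charge +1): no H
  1 × O: 1 H
  1 × O: no H
  1 × O (charge -1): no H
  Total hydrogens = 16.
Molecular formula: C7H16N2O3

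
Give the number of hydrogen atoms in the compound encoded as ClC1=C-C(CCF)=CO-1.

Hydrogens are implicit in SMILES; fill each atom to its normal valence:
  2 × C: 2 H each → 4
  2 × C (aromatic): 1 H each → 2
  2 × C (aromatic): no H
  1 × Cl: no H
  1 × F: no H
  1 × O (aromatic): no H
  Total hydrogens = 6.

6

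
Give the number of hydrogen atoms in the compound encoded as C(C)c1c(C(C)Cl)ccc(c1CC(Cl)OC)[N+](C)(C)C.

Hydrogens are implicit in SMILES; fill each atom to its normal valence:
  6 × C: 3 H each → 18
  4 × C (aromatic): no H
  2 × C: 2 H each → 4
  2 × C (aromatic): 1 H each → 2
  2 × C: 1 H each → 2
  2 × Cl: no H
  1 × N (charge +1): no H
  1 × O: no H
  Total hydrogens = 26.

26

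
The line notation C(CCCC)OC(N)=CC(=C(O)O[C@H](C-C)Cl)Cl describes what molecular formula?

C12H21Cl2NO3

Heavy atoms from the SMILES: 12 C, 2 Cl, 1 N, 3 O.
Implicit hydrogens by atom environment:
  5 × C: 2 H each → 10
  3 × C: no H
  2 × C: 3 H each → 6
  2 × C: 1 H each → 2
  2 × Cl: no H
  2 × O: no H
  1 × N: 2 H
  1 × O: 1 H
  Total hydrogens = 21.
Molecular formula: C12H21Cl2NO3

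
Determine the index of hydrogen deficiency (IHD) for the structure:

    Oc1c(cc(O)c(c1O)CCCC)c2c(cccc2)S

Molecular formula from the SMILES: C16H18O3S.
DoU = (2C + 2 + N − H − X)/2 = (2·16 + 2 + 0 − 18 − 0)/2 = 16/2 = 8.
(Structurally: 2 ring(s) + 6 π bond(s) = 8.)

8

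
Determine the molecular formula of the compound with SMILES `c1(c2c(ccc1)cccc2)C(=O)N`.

C11H9NO

Heavy atoms from the SMILES: 11 C, 1 N, 1 O.
Implicit hydrogens by atom environment:
  7 × C (aromatic): 1 H each → 7
  3 × C (aromatic): no H
  1 × C: no H
  1 × N: 2 H
  1 × O: no H
  Total hydrogens = 9.
Molecular formula: C11H9NO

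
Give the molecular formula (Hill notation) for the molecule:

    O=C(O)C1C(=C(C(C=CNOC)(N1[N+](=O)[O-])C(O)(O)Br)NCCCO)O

C12H19BrN4O9

Heavy atoms from the SMILES: 1 Br, 12 C, 4 N, 9 O.
Implicit hydrogens by atom environment:
  5 × C: no H
  5 × O: 1 H each → 5
  3 × C: 2 H each → 6
  3 × C: 1 H each → 3
  3 × O: no H
  2 × N: 1 H each → 2
  1 × Br: no H
  1 × C: 3 H
  1 × N: no H
  1 × N (charge +1): no H
  1 × O (charge -1): no H
  Total hydrogens = 19.
Molecular formula: C12H19BrN4O9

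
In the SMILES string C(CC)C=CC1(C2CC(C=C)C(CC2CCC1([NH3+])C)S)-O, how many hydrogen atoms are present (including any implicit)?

32

Hydrogens are implicit in SMILES; fill each atom to its normal valence:
  7 × C: 2 H each → 14
  7 × C: 1 H each → 7
  2 × C: 3 H each → 6
  2 × C: no H
  1 × N (charge +1): 3 H
  1 × O: 1 H
  1 × S: 1 H
  Total hydrogens = 32.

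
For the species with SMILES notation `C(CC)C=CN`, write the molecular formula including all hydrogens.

C5H11N

Heavy atoms from the SMILES: 5 C, 1 N.
Implicit hydrogens by atom environment:
  2 × C: 2 H each → 4
  2 × C: 1 H each → 2
  1 × C: 3 H
  1 × N: 2 H
  Total hydrogens = 11.
Molecular formula: C5H11N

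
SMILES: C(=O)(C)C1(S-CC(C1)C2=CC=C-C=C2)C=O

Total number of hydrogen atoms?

Hydrogens are implicit in SMILES; fill each atom to its normal valence:
  5 × C (aromatic): 1 H each → 5
  2 × C: 2 H each → 4
  2 × C: 1 H each → 2
  2 × C: no H
  2 × O: no H
  1 × C: 3 H
  1 × C (aromatic): no H
  1 × S: no H
  Total hydrogens = 14.

14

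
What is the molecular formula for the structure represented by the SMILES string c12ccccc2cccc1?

C10H8

Heavy atoms from the SMILES: 10 C.
Implicit hydrogens by atom environment:
  8 × C (aromatic): 1 H each → 8
  2 × C (aromatic): no H
  Total hydrogens = 8.
Molecular formula: C10H8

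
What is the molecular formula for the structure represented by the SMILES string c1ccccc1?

C6H6

Heavy atoms from the SMILES: 6 C.
Implicit hydrogens by atom environment:
  6 × C (aromatic): 1 H each → 6
  Total hydrogens = 6.
Molecular formula: C6H6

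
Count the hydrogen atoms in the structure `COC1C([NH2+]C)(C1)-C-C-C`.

Hydrogens are implicit in SMILES; fill each atom to its normal valence:
  3 × C: 3 H each → 9
  3 × C: 2 H each → 6
  1 × C: 1 H
  1 × C: no H
  1 × N (charge +1): 2 H
  1 × O: no H
  Total hydrogens = 18.

18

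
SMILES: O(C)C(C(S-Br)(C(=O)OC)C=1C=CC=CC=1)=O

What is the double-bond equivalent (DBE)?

6

Molecular formula from the SMILES: C11H11BrO4S.
DoU = (2C + 2 + N − H − X)/2 = (2·11 + 2 + 0 − 11 − 1)/2 = 12/2 = 6.
(Structurally: 1 ring(s) + 5 π bond(s) = 6.)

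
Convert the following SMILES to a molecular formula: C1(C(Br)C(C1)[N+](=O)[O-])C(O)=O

Heavy atoms from the SMILES: 1 Br, 5 C, 1 N, 4 O.
Implicit hydrogens by atom environment:
  3 × C: 1 H each → 3
  2 × O: no H
  1 × Br: no H
  1 × C: 2 H
  1 × C: no H
  1 × N (charge +1): no H
  1 × O: 1 H
  1 × O (charge -1): no H
  Total hydrogens = 6.
Molecular formula: C5H6BrNO4

C5H6BrNO4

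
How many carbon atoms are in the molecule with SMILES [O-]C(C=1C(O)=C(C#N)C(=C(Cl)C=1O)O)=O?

The symbol for carbon appears 8 times in the SMILES. (Cl is a single chlorine, not C + l.)

8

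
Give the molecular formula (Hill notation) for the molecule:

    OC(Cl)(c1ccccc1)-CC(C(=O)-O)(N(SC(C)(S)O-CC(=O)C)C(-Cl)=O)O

Heavy atoms from the SMILES: 16 C, 2 Cl, 1 N, 7 O, 2 S.
Implicit hydrogens by atom environment:
  6 × C: no H
  5 × C (aromatic): 1 H each → 5
  4 × O: no H
  3 × O: 1 H each → 3
  2 × C: 3 H each → 6
  2 × C: 2 H each → 4
  2 × Cl: no H
  1 × C (aromatic): no H
  1 × N: no H
  1 × S: 1 H
  1 × S: no H
  Total hydrogens = 19.
Molecular formula: C16H19Cl2NO7S2

C16H19Cl2NO7S2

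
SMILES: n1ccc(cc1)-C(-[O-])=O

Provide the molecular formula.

Heavy atoms from the SMILES: 6 C, 1 N, 2 O.
Implicit hydrogens by atom environment:
  4 × C (aromatic): 1 H each → 4
  1 × C (aromatic): no H
  1 × C: no H
  1 × N (aromatic): no H
  1 × O: no H
  1 × O (charge -1): no H
  Total hydrogens = 4.
Net charge -1.
Molecular formula: C6H4NO2-

C6H4NO2-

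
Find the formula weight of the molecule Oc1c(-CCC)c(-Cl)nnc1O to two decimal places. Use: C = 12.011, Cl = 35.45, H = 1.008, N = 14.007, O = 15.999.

Molecular formula: C7H9ClN2O2.
M = 7×12.011 + 1×35.45 + 9×1.008 + 2×14.007 + 2×15.999 = 188.61 g/mol.

188.61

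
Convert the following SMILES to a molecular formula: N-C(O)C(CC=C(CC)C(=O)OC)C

C10H19NO3

Heavy atoms from the SMILES: 10 C, 1 N, 3 O.
Implicit hydrogens by atom environment:
  3 × C: 3 H each → 9
  3 × C: 1 H each → 3
  2 × C: 2 H each → 4
  2 × C: no H
  2 × O: no H
  1 × N: 2 H
  1 × O: 1 H
  Total hydrogens = 19.
Molecular formula: C10H19NO3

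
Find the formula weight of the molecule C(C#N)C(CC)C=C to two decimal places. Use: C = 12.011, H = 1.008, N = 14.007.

Molecular formula: C7H11N.
M = 7×12.011 + 11×1.008 + 1×14.007 = 109.17 g/mol.

109.17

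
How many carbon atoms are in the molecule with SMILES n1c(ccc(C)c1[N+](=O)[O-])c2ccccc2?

The symbol for carbon appears 12 times in the SMILES. Lowercase c denotes aromatic carbon and counts toward C.

12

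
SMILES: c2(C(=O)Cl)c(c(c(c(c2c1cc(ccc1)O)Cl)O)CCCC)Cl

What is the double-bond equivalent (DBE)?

9

Molecular formula from the SMILES: C17H15Cl3O3.
DoU = (2C + 2 + N − H − X)/2 = (2·17 + 2 + 0 − 15 − 3)/2 = 18/2 = 9.
(Structurally: 2 ring(s) + 7 π bond(s) = 9.)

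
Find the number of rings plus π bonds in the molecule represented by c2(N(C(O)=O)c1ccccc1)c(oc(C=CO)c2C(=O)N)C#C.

Molecular formula from the SMILES: C16H12N2O5.
DoU = (2C + 2 + N − H − X)/2 = (2·16 + 2 + 2 − 12 − 0)/2 = 24/2 = 12.
(Structurally: 2 ring(s) + 10 π bond(s) = 12.)

12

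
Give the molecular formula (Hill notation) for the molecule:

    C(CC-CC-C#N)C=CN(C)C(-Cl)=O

C10H15ClN2O

Heavy atoms from the SMILES: 10 C, 1 Cl, 2 N, 1 O.
Implicit hydrogens by atom environment:
  5 × C: 2 H each → 10
  2 × C: 1 H each → 2
  2 × C: no H
  2 × N: no H
  1 × C: 3 H
  1 × Cl: no H
  1 × O: no H
  Total hydrogens = 15.
Molecular formula: C10H15ClN2O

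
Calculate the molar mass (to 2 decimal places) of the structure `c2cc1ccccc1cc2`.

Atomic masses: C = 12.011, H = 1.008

128.17

Molecular formula: C10H8.
M = 10×12.011 + 8×1.008 = 128.17 g/mol.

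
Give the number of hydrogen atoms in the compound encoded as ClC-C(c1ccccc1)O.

Hydrogens are implicit in SMILES; fill each atom to its normal valence:
  5 × C (aromatic): 1 H each → 5
  1 × C: 2 H
  1 × C: 1 H
  1 × C (aromatic): no H
  1 × Cl: no H
  1 × O: 1 H
  Total hydrogens = 9.

9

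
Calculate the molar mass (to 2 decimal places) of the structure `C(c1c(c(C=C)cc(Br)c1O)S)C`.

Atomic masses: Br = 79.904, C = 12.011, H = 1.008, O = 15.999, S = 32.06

Molecular formula: C10H11BrOS.
M = 1×79.904 + 10×12.011 + 11×1.008 + 1×15.999 + 1×32.06 = 259.16 g/mol.

259.16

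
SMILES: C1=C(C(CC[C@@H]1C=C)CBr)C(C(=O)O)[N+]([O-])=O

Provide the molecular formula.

Heavy atoms from the SMILES: 1 Br, 11 C, 1 N, 4 O.
Implicit hydrogens by atom environment:
  5 × C: 1 H each → 5
  4 × C: 2 H each → 8
  2 × C: no H
  2 × O: no H
  1 × Br: no H
  1 × N (charge +1): no H
  1 × O: 1 H
  1 × O (charge -1): no H
  Total hydrogens = 14.
Molecular formula: C11H14BrNO4

C11H14BrNO4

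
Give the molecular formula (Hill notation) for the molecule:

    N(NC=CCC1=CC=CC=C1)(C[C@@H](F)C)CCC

C15H23FN2

Heavy atoms from the SMILES: 15 C, 1 F, 2 N.
Implicit hydrogens by atom environment:
  5 × C (aromatic): 1 H each → 5
  4 × C: 2 H each → 8
  3 × C: 1 H each → 3
  2 × C: 3 H each → 6
  1 × C (aromatic): no H
  1 × F: no H
  1 × N: 1 H
  1 × N: no H
  Total hydrogens = 23.
Molecular formula: C15H23FN2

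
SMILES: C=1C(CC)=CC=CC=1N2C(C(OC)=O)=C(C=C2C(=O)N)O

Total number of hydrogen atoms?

16

Hydrogens are implicit in SMILES; fill each atom to its normal valence:
  5 × C (aromatic): 1 H each → 5
  5 × C (aromatic): no H
  3 × O: no H
  2 × C: 3 H each → 6
  2 × C: no H
  1 × C: 2 H
  1 × N: 2 H
  1 × N (aromatic): no H
  1 × O: 1 H
  Total hydrogens = 16.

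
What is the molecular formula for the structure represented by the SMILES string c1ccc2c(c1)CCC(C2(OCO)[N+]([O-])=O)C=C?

C13H15NO4

Heavy atoms from the SMILES: 13 C, 1 N, 4 O.
Implicit hydrogens by atom environment:
  4 × C: 2 H each → 8
  4 × C (aromatic): 1 H each → 4
  2 × C: 1 H each → 2
  2 × C (aromatic): no H
  2 × O: no H
  1 × C: no H
  1 × N (charge +1): no H
  1 × O: 1 H
  1 × O (charge -1): no H
  Total hydrogens = 15.
Molecular formula: C13H15NO4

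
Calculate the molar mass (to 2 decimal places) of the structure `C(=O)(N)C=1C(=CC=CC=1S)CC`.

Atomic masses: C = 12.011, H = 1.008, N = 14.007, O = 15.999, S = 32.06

Molecular formula: C9H11NOS.
M = 9×12.011 + 11×1.008 + 1×14.007 + 1×15.999 + 1×32.06 = 181.25 g/mol.

181.25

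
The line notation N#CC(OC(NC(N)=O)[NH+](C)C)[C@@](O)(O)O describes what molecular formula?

C7H15N4O5+

Heavy atoms from the SMILES: 7 C, 4 N, 5 O.
Implicit hydrogens by atom environment:
  3 × C: no H
  3 × O: 1 H each → 3
  2 × C: 3 H each → 6
  2 × C: 1 H each → 2
  2 × O: no H
  1 × N: 2 H
  1 × N (charge +1): 1 H
  1 × N: 1 H
  1 × N: no H
  Total hydrogens = 15.
Net charge +1.
Molecular formula: C7H15N4O5+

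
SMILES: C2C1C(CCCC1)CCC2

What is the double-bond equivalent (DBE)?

Molecular formula from the SMILES: C10H18.
DoU = (2C + 2 + N − H − X)/2 = (2·10 + 2 + 0 − 18 − 0)/2 = 4/2 = 2.
(Structurally: 2 ring(s) + 0 π bond(s) = 2.)

2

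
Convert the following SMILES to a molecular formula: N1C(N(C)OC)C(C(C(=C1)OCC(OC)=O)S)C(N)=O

C11H19N3O5S

Heavy atoms from the SMILES: 11 C, 3 N, 5 O, 1 S.
Implicit hydrogens by atom environment:
  5 × O: no H
  4 × C: 1 H each → 4
  3 × C: 3 H each → 9
  3 × C: no H
  1 × C: 2 H
  1 × N: 2 H
  1 × N: 1 H
  1 × N: no H
  1 × S: 1 H
  Total hydrogens = 19.
Molecular formula: C11H19N3O5S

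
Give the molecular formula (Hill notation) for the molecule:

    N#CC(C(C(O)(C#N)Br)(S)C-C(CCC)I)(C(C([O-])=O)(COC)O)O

Heavy atoms from the SMILES: 1 Br, 14 C, 1 I, 2 N, 6 O, 1 S.
Implicit hydrogens by atom environment:
  7 × C: no H
  4 × C: 2 H each → 8
  3 × O: 1 H each → 3
  2 × C: 3 H each → 6
  2 × N: no H
  2 × O: no H
  1 × Br: no H
  1 × C: 1 H
  1 × I: no H
  1 × O (charge -1): no H
  1 × S: 1 H
  Total hydrogens = 19.
Net charge -1.
Molecular formula: C14H19BrIN2O6S-

C14H19BrIN2O6S-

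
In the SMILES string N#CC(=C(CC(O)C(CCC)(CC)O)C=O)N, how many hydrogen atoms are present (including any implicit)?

Hydrogens are implicit in SMILES; fill each atom to its normal valence:
  4 × C: 2 H each → 8
  4 × C: no H
  2 × C: 3 H each → 6
  2 × C: 1 H each → 2
  2 × O: 1 H each → 2
  1 × N: 2 H
  1 × N: no H
  1 × O: no H
  Total hydrogens = 20.

20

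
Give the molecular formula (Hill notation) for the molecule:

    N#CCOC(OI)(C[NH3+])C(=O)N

C5H9IN3O3+

Heavy atoms from the SMILES: 5 C, 1 I, 3 N, 3 O.
Implicit hydrogens by atom environment:
  3 × C: no H
  3 × O: no H
  2 × C: 2 H each → 4
  1 × I: no H
  1 × N (charge +1): 3 H
  1 × N: 2 H
  1 × N: no H
  Total hydrogens = 9.
Net charge +1.
Molecular formula: C5H9IN3O3+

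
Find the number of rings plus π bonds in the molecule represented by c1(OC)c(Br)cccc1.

Molecular formula from the SMILES: C7H7BrO.
DoU = (2C + 2 + N − H − X)/2 = (2·7 + 2 + 0 − 7 − 1)/2 = 8/2 = 4.
(Structurally: 1 ring(s) + 3 π bond(s) = 4.)

4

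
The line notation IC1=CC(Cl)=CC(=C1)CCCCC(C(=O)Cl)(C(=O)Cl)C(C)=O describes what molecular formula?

C15H14Cl3IO3

Heavy atoms from the SMILES: 15 C, 3 Cl, 1 I, 3 O.
Implicit hydrogens by atom environment:
  4 × C: 2 H each → 8
  4 × C: no H
  3 × C (aromatic): 1 H each → 3
  3 × C (aromatic): no H
  3 × Cl: no H
  3 × O: no H
  1 × C: 3 H
  1 × I: no H
  Total hydrogens = 14.
Molecular formula: C15H14Cl3IO3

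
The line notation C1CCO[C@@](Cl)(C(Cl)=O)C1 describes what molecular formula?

Heavy atoms from the SMILES: 6 C, 2 Cl, 2 O.
Implicit hydrogens by atom environment:
  4 × C: 2 H each → 8
  2 × C: no H
  2 × Cl: no H
  2 × O: no H
  Total hydrogens = 8.
Molecular formula: C6H8Cl2O2

C6H8Cl2O2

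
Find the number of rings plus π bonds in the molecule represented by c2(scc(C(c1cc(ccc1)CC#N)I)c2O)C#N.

Molecular formula from the SMILES: C14H9IN2OS.
DoU = (2C + 2 + N − H − X)/2 = (2·14 + 2 + 2 − 9 − 1)/2 = 22/2 = 11.
(Structurally: 2 ring(s) + 9 π bond(s) = 11.)

11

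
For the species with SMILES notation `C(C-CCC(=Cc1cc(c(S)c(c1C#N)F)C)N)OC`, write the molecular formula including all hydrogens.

C15H19FN2OS

Heavy atoms from the SMILES: 15 C, 1 F, 2 N, 1 O, 1 S.
Implicit hydrogens by atom environment:
  5 × C (aromatic): no H
  4 × C: 2 H each → 8
  2 × C: 3 H each → 6
  2 × C: no H
  1 × C (aromatic): 1 H
  1 × C: 1 H
  1 × F: no H
  1 × N: 2 H
  1 × N: no H
  1 × O: no H
  1 × S: 1 H
  Total hydrogens = 19.
Molecular formula: C15H19FN2OS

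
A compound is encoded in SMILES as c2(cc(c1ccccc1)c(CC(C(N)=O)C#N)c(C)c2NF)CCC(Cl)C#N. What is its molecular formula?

Heavy atoms from the SMILES: 21 C, 1 Cl, 1 F, 4 N, 1 O.
Implicit hydrogens by atom environment:
  6 × C (aromatic): 1 H each → 6
  6 × C (aromatic): no H
  3 × C: 2 H each → 6
  3 × C: no H
  2 × C: 1 H each → 2
  2 × N: no H
  1 × C: 3 H
  1 × Cl: no H
  1 × F: no H
  1 × N: 2 H
  1 × N: 1 H
  1 × O: no H
  Total hydrogens = 20.
Molecular formula: C21H20ClFN4O

C21H20ClFN4O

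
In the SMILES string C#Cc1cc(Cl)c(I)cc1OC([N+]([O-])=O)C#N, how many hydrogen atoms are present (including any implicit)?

Hydrogens are implicit in SMILES; fill each atom to its normal valence:
  4 × C (aromatic): no H
  2 × C (aromatic): 1 H each → 2
  2 × C: 1 H each → 2
  2 × C: no H
  2 × O: no H
  1 × Cl: no H
  1 × I: no H
  1 × N: no H
  1 × N (charge +1): no H
  1 × O (charge -1): no H
  Total hydrogens = 4.

4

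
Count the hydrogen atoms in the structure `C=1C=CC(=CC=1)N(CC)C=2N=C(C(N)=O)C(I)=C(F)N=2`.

12

Hydrogens are implicit in SMILES; fill each atom to its normal valence:
  5 × C (aromatic): 1 H each → 5
  5 × C (aromatic): no H
  2 × N (aromatic): no H
  1 × C: 3 H
  1 × C: 2 H
  1 × C: no H
  1 × F: no H
  1 × I: no H
  1 × N: 2 H
  1 × N: no H
  1 × O: no H
  Total hydrogens = 12.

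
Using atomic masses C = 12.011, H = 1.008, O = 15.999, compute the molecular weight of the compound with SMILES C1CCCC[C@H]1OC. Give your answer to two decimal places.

Molecular formula: C7H14O.
M = 7×12.011 + 14×1.008 + 1×15.999 = 114.19 g/mol.

114.19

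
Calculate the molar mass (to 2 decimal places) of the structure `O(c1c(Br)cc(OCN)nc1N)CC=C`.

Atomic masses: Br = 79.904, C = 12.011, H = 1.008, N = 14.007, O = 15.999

274.12

Molecular formula: C9H12BrN3O2.
M = 1×79.904 + 9×12.011 + 12×1.008 + 3×14.007 + 2×15.999 = 274.12 g/mol.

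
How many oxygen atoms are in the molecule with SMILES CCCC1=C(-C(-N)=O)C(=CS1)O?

2

The symbol for oxygen appears 2 times in the SMILES.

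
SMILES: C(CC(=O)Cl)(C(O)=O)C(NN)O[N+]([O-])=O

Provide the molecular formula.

C5H8ClN3O6

Heavy atoms from the SMILES: 5 C, 1 Cl, 3 N, 6 O.
Implicit hydrogens by atom environment:
  4 × O: no H
  2 × C: 1 H each → 2
  2 × C: no H
  1 × C: 2 H
  1 × Cl: no H
  1 × N: 2 H
  1 × N: 1 H
  1 × N (charge +1): no H
  1 × O: 1 H
  1 × O (charge -1): no H
  Total hydrogens = 8.
Molecular formula: C5H8ClN3O6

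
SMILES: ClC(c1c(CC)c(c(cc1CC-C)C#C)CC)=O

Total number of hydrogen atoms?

Hydrogens are implicit in SMILES; fill each atom to its normal valence:
  5 × C (aromatic): no H
  4 × C: 2 H each → 8
  3 × C: 3 H each → 9
  2 × C: no H
  1 × C (aromatic): 1 H
  1 × C: 1 H
  1 × Cl: no H
  1 × O: no H
  Total hydrogens = 19.

19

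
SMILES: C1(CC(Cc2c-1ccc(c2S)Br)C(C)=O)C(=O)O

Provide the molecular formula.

C13H13BrO3S

Heavy atoms from the SMILES: 1 Br, 13 C, 3 O, 1 S.
Implicit hydrogens by atom environment:
  4 × C (aromatic): no H
  2 × C: 2 H each → 4
  2 × C (aromatic): 1 H each → 2
  2 × C: 1 H each → 2
  2 × C: no H
  2 × O: no H
  1 × Br: no H
  1 × C: 3 H
  1 × O: 1 H
  1 × S: 1 H
  Total hydrogens = 13.
Molecular formula: C13H13BrO3S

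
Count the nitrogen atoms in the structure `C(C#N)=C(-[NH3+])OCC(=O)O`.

The symbol for nitrogen appears 2 times in the SMILES.

2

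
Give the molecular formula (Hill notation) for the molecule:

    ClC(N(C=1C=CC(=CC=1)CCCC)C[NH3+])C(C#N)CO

C15H23ClN3O+

Heavy atoms from the SMILES: 15 C, 1 Cl, 3 N, 1 O.
Implicit hydrogens by atom environment:
  5 × C: 2 H each → 10
  4 × C (aromatic): 1 H each → 4
  2 × C: 1 H each → 2
  2 × C (aromatic): no H
  2 × N: no H
  1 × C: 3 H
  1 × C: no H
  1 × Cl: no H
  1 × N (charge +1): 3 H
  1 × O: 1 H
  Total hydrogens = 23.
Net charge +1.
Molecular formula: C15H23ClN3O+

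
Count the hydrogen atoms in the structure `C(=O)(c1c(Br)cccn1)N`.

Hydrogens are implicit in SMILES; fill each atom to its normal valence:
  3 × C (aromatic): 1 H each → 3
  2 × C (aromatic): no H
  1 × Br: no H
  1 × C: no H
  1 × N: 2 H
  1 × N (aromatic): no H
  1 × O: no H
  Total hydrogens = 5.

5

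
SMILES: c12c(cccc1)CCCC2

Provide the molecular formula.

C10H12

Heavy atoms from the SMILES: 10 C.
Implicit hydrogens by atom environment:
  4 × C: 2 H each → 8
  4 × C (aromatic): 1 H each → 4
  2 × C (aromatic): no H
  Total hydrogens = 12.
Molecular formula: C10H12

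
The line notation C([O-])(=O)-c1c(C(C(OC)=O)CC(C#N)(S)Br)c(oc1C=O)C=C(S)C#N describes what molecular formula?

Heavy atoms from the SMILES: 1 Br, 15 C, 2 N, 6 O, 2 S.
Implicit hydrogens by atom environment:
  6 × C: no H
  4 × C (aromatic): no H
  4 × O: no H
  3 × C: 1 H each → 3
  2 × N: no H
  2 × S: 1 H each → 2
  1 × Br: no H
  1 × C: 3 H
  1 × C: 2 H
  1 × O (aromatic): no H
  1 × O (charge -1): no H
  Total hydrogens = 10.
Net charge -1.
Molecular formula: C15H10BrN2O6S2-

C15H10BrN2O6S2-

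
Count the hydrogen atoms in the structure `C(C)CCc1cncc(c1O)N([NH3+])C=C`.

Hydrogens are implicit in SMILES; fill each atom to its normal valence:
  4 × C: 2 H each → 8
  3 × C (aromatic): no H
  2 × C (aromatic): 1 H each → 2
  1 × C: 3 H
  1 × C: 1 H
  1 × N (charge +1): 3 H
  1 × N (aromatic): no H
  1 × N: no H
  1 × O: 1 H
  Total hydrogens = 18.

18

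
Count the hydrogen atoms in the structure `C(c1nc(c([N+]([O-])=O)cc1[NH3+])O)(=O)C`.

8

Hydrogens are implicit in SMILES; fill each atom to its normal valence:
  4 × C (aromatic): no H
  2 × O: no H
  1 × C: 3 H
  1 × C (aromatic): 1 H
  1 × C: no H
  1 × N (charge +1): 3 H
  1 × N (aromatic): no H
  1 × N (charge +1): no H
  1 × O: 1 H
  1 × O (charge -1): no H
  Total hydrogens = 8.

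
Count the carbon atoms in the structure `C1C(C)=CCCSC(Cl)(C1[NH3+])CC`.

The symbol for carbon appears 10 times in the SMILES. (Cl is a single chlorine, not C + l.)

10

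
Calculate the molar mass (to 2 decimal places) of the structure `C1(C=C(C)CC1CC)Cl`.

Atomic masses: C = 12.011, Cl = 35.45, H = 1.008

144.64

Molecular formula: C8H13Cl.
M = 8×12.011 + 1×35.45 + 13×1.008 = 144.64 g/mol.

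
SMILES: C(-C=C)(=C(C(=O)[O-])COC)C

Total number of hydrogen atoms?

Hydrogens are implicit in SMILES; fill each atom to its normal valence:
  3 × C: no H
  2 × C: 3 H each → 6
  2 × C: 2 H each → 4
  2 × O: no H
  1 × C: 1 H
  1 × O (charge -1): no H
  Total hydrogens = 11.

11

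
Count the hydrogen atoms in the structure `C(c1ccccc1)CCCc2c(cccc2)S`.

18

Hydrogens are implicit in SMILES; fill each atom to its normal valence:
  9 × C (aromatic): 1 H each → 9
  4 × C: 2 H each → 8
  3 × C (aromatic): no H
  1 × S: 1 H
  Total hydrogens = 18.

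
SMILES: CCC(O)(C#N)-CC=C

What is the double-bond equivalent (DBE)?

3

Molecular formula from the SMILES: C7H11NO.
DoU = (2C + 2 + N − H − X)/2 = (2·7 + 2 + 1 − 11 − 0)/2 = 6/2 = 3.
(Structurally: 0 ring(s) + 3 π bond(s) = 3.)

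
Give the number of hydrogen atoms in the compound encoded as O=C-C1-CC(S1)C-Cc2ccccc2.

Hydrogens are implicit in SMILES; fill each atom to its normal valence:
  5 × C (aromatic): 1 H each → 5
  3 × C: 2 H each → 6
  3 × C: 1 H each → 3
  1 × C (aromatic): no H
  1 × O: no H
  1 × S: no H
  Total hydrogens = 14.

14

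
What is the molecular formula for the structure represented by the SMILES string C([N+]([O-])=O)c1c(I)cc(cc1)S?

C7H6INO2S

Heavy atoms from the SMILES: 7 C, 1 I, 1 N, 2 O, 1 S.
Implicit hydrogens by atom environment:
  3 × C (aromatic): 1 H each → 3
  3 × C (aromatic): no H
  1 × C: 2 H
  1 × I: no H
  1 × N (charge +1): no H
  1 × O: no H
  1 × O (charge -1): no H
  1 × S: 1 H
  Total hydrogens = 6.
Molecular formula: C7H6INO2S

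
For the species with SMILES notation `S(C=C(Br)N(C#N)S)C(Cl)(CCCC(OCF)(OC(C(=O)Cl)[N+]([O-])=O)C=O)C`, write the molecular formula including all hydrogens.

C13H15BrCl2FN3O6S2

Heavy atoms from the SMILES: 1 Br, 13 C, 2 Cl, 1 F, 3 N, 6 O, 2 S.
Implicit hydrogens by atom environment:
  5 × C: no H
  5 × O: no H
  4 × C: 2 H each → 8
  3 × C: 1 H each → 3
  2 × Cl: no H
  2 × N: no H
  1 × Br: no H
  1 × C: 3 H
  1 × F: no H
  1 × N (charge +1): no H
  1 × O (charge -1): no H
  1 × S: 1 H
  1 × S: no H
  Total hydrogens = 15.
Molecular formula: C13H15BrCl2FN3O6S2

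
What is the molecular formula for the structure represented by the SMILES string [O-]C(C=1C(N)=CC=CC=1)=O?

Heavy atoms from the SMILES: 7 C, 1 N, 2 O.
Implicit hydrogens by atom environment:
  4 × C (aromatic): 1 H each → 4
  2 × C (aromatic): no H
  1 × C: no H
  1 × N: 2 H
  1 × O: no H
  1 × O (charge -1): no H
  Total hydrogens = 6.
Net charge -1.
Molecular formula: C7H6NO2-

C7H6NO2-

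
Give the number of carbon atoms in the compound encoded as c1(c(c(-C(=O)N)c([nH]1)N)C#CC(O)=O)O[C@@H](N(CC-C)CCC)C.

16

The symbol for carbon appears 16 times in the SMILES. Lowercase c denotes aromatic carbon and counts toward C.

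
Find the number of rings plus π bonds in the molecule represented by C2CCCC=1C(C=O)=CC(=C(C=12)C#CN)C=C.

9

Molecular formula from the SMILES: C15H15NO.
DoU = (2C + 2 + N − H − X)/2 = (2·15 + 2 + 1 − 15 − 0)/2 = 18/2 = 9.
(Structurally: 2 ring(s) + 7 π bond(s) = 9.)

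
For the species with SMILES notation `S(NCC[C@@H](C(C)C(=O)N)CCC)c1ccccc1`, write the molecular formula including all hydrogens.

C15H24N2OS

Heavy atoms from the SMILES: 15 C, 2 N, 1 O, 1 S.
Implicit hydrogens by atom environment:
  5 × C (aromatic): 1 H each → 5
  4 × C: 2 H each → 8
  2 × C: 3 H each → 6
  2 × C: 1 H each → 2
  1 × C: no H
  1 × C (aromatic): no H
  1 × N: 2 H
  1 × N: 1 H
  1 × O: no H
  1 × S: no H
  Total hydrogens = 24.
Molecular formula: C15H24N2OS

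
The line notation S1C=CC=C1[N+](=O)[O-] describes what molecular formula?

Heavy atoms from the SMILES: 4 C, 1 N, 2 O, 1 S.
Implicit hydrogens by atom environment:
  3 × C (aromatic): 1 H each → 3
  1 × C (aromatic): no H
  1 × N (charge +1): no H
  1 × O: no H
  1 × O (charge -1): no H
  1 × S (aromatic): no H
  Total hydrogens = 3.
Molecular formula: C4H3NO2S

C4H3NO2S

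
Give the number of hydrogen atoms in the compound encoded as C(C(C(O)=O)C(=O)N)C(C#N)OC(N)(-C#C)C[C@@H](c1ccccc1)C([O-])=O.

Hydrogens are implicit in SMILES; fill each atom to its normal valence:
  6 × C: no H
  5 × C (aromatic): 1 H each → 5
  4 × C: 1 H each → 4
  4 × O: no H
  2 × C: 2 H each → 4
  2 × N: 2 H each → 4
  1 × C (aromatic): no H
  1 × N: no H
  1 × O: 1 H
  1 × O (charge -1): no H
  Total hydrogens = 18.

18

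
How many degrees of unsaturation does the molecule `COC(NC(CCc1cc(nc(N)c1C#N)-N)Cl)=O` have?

Molecular formula from the SMILES: C11H14ClN5O2.
DoU = (2C + 2 + N − H − X)/2 = (2·11 + 2 + 5 − 14 − 1)/2 = 14/2 = 7.
(Structurally: 1 ring(s) + 6 π bond(s) = 7.)

7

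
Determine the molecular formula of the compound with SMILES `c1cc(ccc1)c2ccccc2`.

Heavy atoms from the SMILES: 12 C.
Implicit hydrogens by atom environment:
  10 × C (aromatic): 1 H each → 10
  2 × C (aromatic): no H
  Total hydrogens = 10.
Molecular formula: C12H10

C12H10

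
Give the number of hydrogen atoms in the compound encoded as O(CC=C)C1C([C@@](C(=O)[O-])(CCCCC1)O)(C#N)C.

20

Hydrogens are implicit in SMILES; fill each atom to its normal valence:
  7 × C: 2 H each → 14
  4 × C: no H
  2 × C: 1 H each → 2
  2 × O: no H
  1 × C: 3 H
  1 × N: no H
  1 × O: 1 H
  1 × O (charge -1): no H
  Total hydrogens = 20.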